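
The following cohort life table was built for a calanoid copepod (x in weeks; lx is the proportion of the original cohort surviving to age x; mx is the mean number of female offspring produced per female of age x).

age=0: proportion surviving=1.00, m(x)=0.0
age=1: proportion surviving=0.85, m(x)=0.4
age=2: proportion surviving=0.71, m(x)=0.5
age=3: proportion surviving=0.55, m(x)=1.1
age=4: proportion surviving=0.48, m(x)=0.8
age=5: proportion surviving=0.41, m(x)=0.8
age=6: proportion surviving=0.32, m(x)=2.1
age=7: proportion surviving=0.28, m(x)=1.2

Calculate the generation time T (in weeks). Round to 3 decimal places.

4.114

lx·mx: 0, 0.34, 0.355, 0.605, 0.384, 0.328, 0.672, 0.336 → R0 = 3.02
x·lx·mx: 0, 0.34, 0.71, 1.815, 1.536, 1.64, 4.032, 2.352 → Σ = 12.425
T = 12.425 / 3.02 = 4.114238… → 4.114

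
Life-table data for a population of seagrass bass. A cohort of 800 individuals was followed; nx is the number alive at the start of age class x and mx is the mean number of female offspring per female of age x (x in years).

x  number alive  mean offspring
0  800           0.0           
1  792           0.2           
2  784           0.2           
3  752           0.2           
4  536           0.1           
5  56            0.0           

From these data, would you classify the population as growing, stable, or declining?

declining

lx = nx/n0 = nx/800: 1, 0.99, 0.98, 0.94, 0.67, 0.07
R0 = Σ lx·mx = 0 + 0.198 + 0.196 + 0.188 + 0.067 + 0 = 0.649
R0 < 1, so the population is declining.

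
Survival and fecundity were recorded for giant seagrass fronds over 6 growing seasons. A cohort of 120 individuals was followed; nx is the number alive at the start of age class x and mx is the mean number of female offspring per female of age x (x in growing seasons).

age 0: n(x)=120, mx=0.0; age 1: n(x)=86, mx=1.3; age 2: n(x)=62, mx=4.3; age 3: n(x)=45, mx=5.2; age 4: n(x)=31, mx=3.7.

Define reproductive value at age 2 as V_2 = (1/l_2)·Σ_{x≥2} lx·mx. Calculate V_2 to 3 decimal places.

lx = nx/n0 = nx/120: 1, 0.71667…, 0.51667…, 0.375, 0.25833…
lx·mx for x ≥ 2: 2.221667…, 1.95, 0.955833… → sum = 5.1275…
V_2 = 5.1275… / l_2 = 5.1275… / 0.516667… = 9.924194… → 9.924

9.924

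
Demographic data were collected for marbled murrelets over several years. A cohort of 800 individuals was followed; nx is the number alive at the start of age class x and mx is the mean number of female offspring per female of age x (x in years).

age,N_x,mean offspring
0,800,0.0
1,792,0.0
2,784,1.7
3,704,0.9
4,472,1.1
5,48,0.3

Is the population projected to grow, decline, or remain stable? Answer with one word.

lx = nx/n0 = nx/800: 1, 0.99, 0.98, 0.88, 0.59, 0.06
R0 = Σ lx·mx = 0 + 0 + 1.666 + 0.792 + 0.649 + 0.018 = 3.125
R0 > 1, so the population is growing.

growing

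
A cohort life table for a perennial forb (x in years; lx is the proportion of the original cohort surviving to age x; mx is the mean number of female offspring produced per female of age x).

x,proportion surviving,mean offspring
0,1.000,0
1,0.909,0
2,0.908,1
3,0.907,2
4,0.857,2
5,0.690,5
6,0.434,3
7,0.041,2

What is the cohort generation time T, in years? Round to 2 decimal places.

4.29

lx·mx: 0, 0, 0.908, 1.814, 1.714, 3.45, 1.302, 0.082 → R0 = 9.27
x·lx·mx: 0, 0, 1.816, 5.442, 6.856, 17.25, 7.812, 0.574 → Σ = 39.75
T = 39.75 / 9.27 = 4.288026… → 4.29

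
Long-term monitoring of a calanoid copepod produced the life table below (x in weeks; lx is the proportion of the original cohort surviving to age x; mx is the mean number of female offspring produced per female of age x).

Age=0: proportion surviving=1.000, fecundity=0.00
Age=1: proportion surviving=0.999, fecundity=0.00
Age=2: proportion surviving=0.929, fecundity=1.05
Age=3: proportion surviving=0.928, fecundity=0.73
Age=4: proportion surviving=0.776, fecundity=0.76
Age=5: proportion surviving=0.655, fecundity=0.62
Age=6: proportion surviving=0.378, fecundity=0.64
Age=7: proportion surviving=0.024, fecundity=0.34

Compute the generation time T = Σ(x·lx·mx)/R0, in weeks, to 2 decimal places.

3.41

lx·mx: 0, 0, 0.97545, 0.67744, 0.58976, 0.4061, 0.24192, 0.00816 → R0 = 2.89883
x·lx·mx: 0, 0, 1.9509, 2.03232, 2.35904, 2.0305, 1.45152, 0.05712 → Σ = 9.8814
T = 9.8814 / 2.89883 = 3.408755… → 3.41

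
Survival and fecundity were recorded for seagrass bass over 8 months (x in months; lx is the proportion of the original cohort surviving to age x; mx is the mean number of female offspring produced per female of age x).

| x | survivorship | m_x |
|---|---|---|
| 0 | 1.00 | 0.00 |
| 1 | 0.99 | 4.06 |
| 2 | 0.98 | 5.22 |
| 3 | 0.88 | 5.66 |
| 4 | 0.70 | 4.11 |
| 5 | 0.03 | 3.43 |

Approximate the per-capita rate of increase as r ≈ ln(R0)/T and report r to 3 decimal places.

1.178

R0 = Σ lx·mx = 0 + 4.0194 + 5.1156 + 4.9808 + 2.877 + 0.1029 = 17.0957
Σ x·lx·mx = 41.2155; T = 41.2155/17.0957 = 2.41087…
r ≈ ln(R0)/T = ln(17.0957)/2.41087… = 1.17751… → 1.178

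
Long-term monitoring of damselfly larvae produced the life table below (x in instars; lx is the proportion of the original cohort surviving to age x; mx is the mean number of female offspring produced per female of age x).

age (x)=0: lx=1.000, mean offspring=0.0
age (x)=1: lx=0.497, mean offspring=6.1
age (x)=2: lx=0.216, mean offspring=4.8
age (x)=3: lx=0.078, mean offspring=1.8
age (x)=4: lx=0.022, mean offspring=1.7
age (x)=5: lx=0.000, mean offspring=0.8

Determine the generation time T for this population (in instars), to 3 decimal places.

lx·mx: 0, 3.0317, 1.0368, 0.1404, 0.0374, 0 → R0 = 4.2463
x·lx·mx: 0, 3.0317, 2.0736, 0.4212, 0.1496, 0 → Σ = 5.6761
T = 5.6761 / 4.2463 = 1.336717… → 1.337

1.337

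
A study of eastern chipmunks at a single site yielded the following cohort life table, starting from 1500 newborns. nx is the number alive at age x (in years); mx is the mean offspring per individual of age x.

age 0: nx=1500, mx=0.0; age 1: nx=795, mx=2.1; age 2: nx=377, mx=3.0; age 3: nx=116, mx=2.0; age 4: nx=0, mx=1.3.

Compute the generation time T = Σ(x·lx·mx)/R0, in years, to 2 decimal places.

1.53

lx = nx/n0 = nx/1500: 1, 0.53, 0.25133…, 0.07733…, 0
lx·mx: 0, 1.113, 0.754…, 0.154667…, 0 → R0 = 2.021667…
x·lx·mx: 0, 1.113, 1.508…, 0.464…, 0 → Σ = 3.085…
T = 3.085… / 2.021667… = 1.525969… → 1.53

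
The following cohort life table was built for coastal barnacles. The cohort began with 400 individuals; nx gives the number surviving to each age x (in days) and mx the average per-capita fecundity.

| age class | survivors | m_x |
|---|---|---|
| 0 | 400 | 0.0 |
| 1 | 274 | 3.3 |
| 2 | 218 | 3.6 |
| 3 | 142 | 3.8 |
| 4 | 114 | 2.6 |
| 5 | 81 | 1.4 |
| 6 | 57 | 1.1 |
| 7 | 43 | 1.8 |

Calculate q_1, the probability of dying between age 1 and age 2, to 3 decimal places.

0.204

lx = nx/n0 = nx/400: 1, 0.685, 0.545, 0.355, 0.285, 0.2025, 0.1425, 0.1075
q_1 = (l_1 − l_2) / l_1 = (0.685 − 0.545) / 0.685
     = 0.14 / 0.685 = 0.20438… → 0.204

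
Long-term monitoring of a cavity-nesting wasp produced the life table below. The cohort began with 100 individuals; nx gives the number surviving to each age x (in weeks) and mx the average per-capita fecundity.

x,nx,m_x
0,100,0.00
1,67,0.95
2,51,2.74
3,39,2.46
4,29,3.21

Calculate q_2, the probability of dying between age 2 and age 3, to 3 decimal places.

lx = nx/n0 = nx/100: 1, 0.67, 0.51, 0.39, 0.29
q_2 = (l_2 − l_3) / l_2 = (0.51 − 0.39) / 0.51
     = 0.12 / 0.51 = 0.235294… → 0.235

0.235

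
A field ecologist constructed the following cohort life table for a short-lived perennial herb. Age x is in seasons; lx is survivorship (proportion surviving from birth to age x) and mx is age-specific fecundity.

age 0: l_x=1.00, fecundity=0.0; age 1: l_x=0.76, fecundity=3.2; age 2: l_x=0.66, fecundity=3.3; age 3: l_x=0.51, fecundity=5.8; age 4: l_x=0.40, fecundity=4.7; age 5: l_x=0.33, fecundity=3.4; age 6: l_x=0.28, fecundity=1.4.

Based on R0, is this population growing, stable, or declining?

R0 = Σ lx·mx = 0 + 2.432 + 2.178 + 2.958 + 1.88 + 1.122 + 0.392 = 10.962
R0 > 1, so the population is growing.

growing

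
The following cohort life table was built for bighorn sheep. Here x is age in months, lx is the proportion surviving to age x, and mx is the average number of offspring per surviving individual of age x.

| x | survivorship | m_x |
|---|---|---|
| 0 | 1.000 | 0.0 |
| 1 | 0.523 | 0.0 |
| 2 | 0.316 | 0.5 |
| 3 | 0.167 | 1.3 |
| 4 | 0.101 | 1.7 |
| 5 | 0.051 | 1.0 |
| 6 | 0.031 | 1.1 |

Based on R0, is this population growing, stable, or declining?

declining

R0 = Σ lx·mx = 0 + 0 + 0.158 + 0.2171 + 0.1717 + 0.051 + 0.0341 = 0.6319
R0 < 1, so the population is declining.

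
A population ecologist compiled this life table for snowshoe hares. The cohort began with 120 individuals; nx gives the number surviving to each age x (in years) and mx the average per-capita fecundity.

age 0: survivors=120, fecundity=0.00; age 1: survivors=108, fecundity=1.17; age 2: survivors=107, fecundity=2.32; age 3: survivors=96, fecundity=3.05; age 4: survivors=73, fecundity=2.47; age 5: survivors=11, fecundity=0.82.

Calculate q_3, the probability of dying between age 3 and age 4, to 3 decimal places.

0.240

lx = nx/n0 = nx/120: 1, 0.9, 0.89167…, 0.8, 0.60833…, 0.09167…
q_3 = (l_3 − l_4) / l_3 = (0.8 − 0.608333…) / 0.8
     = 0.191667… / 0.8 = 0.239583… → 0.240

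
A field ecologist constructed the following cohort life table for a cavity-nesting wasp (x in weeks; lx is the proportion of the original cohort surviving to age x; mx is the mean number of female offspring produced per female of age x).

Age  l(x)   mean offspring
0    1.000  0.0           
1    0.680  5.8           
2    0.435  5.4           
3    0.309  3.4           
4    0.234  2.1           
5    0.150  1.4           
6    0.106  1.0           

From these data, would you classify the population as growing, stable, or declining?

R0 = Σ lx·mx = 0 + 3.944 + 2.349 + 1.0506 + 0.4914 + 0.21 + 0.106 = 8.151
R0 > 1, so the population is growing.

growing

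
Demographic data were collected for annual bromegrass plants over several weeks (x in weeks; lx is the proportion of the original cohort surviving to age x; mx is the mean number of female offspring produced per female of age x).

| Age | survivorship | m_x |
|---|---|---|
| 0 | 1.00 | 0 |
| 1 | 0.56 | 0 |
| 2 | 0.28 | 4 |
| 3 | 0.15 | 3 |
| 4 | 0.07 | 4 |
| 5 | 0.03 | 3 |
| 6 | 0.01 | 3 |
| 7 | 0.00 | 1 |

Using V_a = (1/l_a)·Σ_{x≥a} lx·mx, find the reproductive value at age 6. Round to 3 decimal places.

lx·mx for x ≥ 6: 0.03, 0 → sum = 0.03
V_6 = 0.03 / l_6 = 0.03 / 0.01 = 3 → 3.000

3.000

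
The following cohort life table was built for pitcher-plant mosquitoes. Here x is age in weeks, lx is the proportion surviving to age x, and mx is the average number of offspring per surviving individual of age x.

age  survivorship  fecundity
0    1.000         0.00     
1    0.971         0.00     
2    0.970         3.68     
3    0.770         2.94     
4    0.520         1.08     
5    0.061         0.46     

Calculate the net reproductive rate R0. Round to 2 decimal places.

lx·mx by age: 0, 0, 3.5696, 2.2638, 0.5616, 0.02806
R0 = Σ lx·mx = 6.42306 → 6.42

6.42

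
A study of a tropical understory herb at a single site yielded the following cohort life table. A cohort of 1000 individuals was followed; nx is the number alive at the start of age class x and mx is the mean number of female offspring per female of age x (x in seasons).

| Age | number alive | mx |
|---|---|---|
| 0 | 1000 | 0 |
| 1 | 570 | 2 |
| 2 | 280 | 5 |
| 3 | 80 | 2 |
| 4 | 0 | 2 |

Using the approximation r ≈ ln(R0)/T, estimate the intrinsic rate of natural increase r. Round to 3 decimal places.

lx = nx/n0 = nx/1000: 1, 0.57, 0.28, 0.08, 0
R0 = Σ lx·mx = 0 + 1.14 + 1.4 + 0.16 + 0 = 2.7
Σ x·lx·mx = 4.42; T = 4.42/2.7 = 1.63704…
r ≈ ln(R0)/T = ln(2.7)/1.63704… = 0.60674… → 0.607

0.607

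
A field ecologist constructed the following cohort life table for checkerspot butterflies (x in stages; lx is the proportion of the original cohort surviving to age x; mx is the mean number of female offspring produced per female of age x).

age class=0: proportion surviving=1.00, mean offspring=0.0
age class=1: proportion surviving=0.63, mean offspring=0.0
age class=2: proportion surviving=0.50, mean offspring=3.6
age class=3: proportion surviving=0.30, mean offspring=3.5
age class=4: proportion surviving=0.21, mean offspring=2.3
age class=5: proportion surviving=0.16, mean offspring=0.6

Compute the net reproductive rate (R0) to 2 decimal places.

3.43

lx·mx by age: 0, 0, 1.8, 1.05, 0.483, 0.096
R0 = Σ lx·mx = 3.429 → 3.43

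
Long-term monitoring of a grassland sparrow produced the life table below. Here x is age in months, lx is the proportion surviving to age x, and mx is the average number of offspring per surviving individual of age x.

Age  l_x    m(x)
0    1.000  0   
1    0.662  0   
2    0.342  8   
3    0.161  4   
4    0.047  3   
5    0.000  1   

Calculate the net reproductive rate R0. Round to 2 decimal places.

lx·mx by age: 0, 0, 2.736, 0.644, 0.141, 0
R0 = Σ lx·mx = 3.521 → 3.52

3.52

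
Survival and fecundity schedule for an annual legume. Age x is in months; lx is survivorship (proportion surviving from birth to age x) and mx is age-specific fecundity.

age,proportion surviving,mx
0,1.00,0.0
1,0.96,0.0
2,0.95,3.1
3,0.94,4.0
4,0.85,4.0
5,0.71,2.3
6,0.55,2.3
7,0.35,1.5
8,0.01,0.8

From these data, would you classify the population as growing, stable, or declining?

growing

R0 = Σ lx·mx = 0 + 0 + 2.945 + 3.76 + 3.4 + 1.633 + 1.265 + 0.525 + 0.008 = 13.536
R0 > 1, so the population is growing.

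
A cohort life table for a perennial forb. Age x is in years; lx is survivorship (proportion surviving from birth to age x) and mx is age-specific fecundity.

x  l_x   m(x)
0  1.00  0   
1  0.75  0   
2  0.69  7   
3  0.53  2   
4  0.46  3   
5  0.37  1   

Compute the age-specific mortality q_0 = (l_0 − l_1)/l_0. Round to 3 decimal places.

0.250

q_0 = (l_0 − l_1) / l_0 = (1 − 0.75) / 1
     = 0.25 / 1 = 0.25 → 0.250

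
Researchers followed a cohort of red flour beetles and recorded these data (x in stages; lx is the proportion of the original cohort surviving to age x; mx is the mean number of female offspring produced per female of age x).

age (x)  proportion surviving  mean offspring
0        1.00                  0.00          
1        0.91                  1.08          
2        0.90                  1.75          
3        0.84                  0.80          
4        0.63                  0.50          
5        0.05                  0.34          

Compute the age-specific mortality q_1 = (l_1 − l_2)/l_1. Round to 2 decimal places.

q_1 = (l_1 − l_2) / l_1 = (0.91 − 0.9) / 0.91
     = 0.01 / 0.91 = 0.010989… → 0.01

0.01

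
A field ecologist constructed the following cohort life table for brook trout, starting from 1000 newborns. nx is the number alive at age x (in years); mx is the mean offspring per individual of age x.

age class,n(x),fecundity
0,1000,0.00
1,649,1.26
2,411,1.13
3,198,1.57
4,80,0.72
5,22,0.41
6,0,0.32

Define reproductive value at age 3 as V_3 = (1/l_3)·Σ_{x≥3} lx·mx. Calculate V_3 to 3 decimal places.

lx = nx/n0 = nx/1000: 1, 0.649, 0.411, 0.198, 0.08, 0.022, 0
lx·mx for x ≥ 3: 0.31086, 0.0576, 0.00902, 0 → sum = 0.37748
V_3 = 0.37748 / l_3 = 0.37748 / 0.198 = 1.906465… → 1.906

1.906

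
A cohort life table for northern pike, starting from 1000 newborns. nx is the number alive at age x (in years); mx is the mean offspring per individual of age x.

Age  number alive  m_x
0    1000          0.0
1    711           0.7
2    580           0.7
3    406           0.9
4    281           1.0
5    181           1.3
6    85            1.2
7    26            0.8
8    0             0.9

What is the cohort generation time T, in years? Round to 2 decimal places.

2.86

lx = nx/n0 = nx/1000: 1, 0.711, 0.58, 0.406, 0.281, 0.181, 0.085, 0.026, 0
lx·mx: 0, 0.4977, 0.406, 0.3654, 0.281, 0.2353, 0.102, 0.0208, 0 → R0 = 1.9082
x·lx·mx: 0, 0.4977, 0.812, 1.0962, 1.124, 1.1765, 0.612, 0.1456, 0 → Σ = 5.464
T = 5.464 / 1.9082 = 2.863432… → 2.86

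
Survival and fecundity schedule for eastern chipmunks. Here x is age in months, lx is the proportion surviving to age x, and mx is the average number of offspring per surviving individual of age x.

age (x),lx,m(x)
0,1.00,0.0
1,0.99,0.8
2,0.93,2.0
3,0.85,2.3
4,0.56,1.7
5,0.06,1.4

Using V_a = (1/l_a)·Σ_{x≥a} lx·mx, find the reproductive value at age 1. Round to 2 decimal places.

lx·mx for x ≥ 1: 0.792, 1.86, 1.955, 0.952, 0.084 → sum = 5.643
V_1 = 5.643 / l_1 = 5.643 / 0.99 = 5.7 → 5.70

5.70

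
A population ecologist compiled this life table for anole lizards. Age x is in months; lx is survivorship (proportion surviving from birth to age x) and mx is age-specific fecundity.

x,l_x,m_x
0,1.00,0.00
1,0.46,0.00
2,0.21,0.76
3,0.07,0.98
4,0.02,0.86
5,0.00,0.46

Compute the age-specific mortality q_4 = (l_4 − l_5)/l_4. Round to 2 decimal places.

1.00

q_4 = (l_4 − l_5) / l_4 = (0.02 − 0) / 0.02
     = 0.02 / 0.02 = 1 → 1.00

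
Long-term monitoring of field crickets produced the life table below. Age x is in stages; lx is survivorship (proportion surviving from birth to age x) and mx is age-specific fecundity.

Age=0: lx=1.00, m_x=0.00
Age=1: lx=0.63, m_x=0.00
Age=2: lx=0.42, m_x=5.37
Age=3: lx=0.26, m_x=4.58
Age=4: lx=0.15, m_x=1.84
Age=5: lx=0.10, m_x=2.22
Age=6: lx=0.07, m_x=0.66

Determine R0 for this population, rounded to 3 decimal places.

lx·mx by age: 0, 0, 2.2554, 1.1908, 0.276, 0.222, 0.0462
R0 = Σ lx·mx = 3.9904 → 3.990

3.990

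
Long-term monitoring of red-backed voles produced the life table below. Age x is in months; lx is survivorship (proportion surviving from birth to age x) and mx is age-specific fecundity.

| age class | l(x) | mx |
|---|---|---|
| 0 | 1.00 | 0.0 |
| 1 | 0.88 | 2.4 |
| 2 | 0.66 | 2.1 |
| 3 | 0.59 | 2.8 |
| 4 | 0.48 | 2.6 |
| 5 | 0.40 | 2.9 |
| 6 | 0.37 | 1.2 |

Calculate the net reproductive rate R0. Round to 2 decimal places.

8.00

lx·mx by age: 0, 2.112, 1.386, 1.652, 1.248, 1.16, 0.444
R0 = Σ lx·mx = 8.002 → 8.00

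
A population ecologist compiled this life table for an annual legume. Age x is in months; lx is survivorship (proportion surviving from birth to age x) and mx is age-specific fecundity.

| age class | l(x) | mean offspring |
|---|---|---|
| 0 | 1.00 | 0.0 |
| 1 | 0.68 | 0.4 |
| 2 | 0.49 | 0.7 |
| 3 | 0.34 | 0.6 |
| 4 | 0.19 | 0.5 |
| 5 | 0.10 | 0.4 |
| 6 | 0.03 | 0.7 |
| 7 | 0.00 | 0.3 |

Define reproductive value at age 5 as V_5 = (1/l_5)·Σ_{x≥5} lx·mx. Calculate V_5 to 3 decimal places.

0.610

lx·mx for x ≥ 5: 0.04, 0.021, 0 → sum = 0.061
V_5 = 0.061 / l_5 = 0.061 / 0.1 = 0.61 → 0.610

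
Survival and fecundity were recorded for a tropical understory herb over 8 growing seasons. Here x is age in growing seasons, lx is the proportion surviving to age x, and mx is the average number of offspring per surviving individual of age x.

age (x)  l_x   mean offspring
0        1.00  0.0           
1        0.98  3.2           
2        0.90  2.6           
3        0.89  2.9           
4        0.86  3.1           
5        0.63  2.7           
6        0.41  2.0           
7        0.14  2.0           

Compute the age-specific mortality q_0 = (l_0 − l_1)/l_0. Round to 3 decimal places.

0.020

q_0 = (l_0 − l_1) / l_0 = (1 − 0.98) / 1
     = 0.02 / 1 = 0.02 → 0.020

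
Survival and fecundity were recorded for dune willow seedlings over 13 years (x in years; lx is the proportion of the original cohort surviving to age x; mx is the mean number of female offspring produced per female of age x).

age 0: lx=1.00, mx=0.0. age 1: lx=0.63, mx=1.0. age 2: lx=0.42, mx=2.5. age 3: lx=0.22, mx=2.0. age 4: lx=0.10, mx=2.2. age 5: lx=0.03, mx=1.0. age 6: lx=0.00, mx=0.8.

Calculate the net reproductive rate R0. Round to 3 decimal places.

lx·mx by age: 0, 0.63, 1.05, 0.44, 0.22, 0.03, 0
R0 = Σ lx·mx = 2.37 → 2.370

2.370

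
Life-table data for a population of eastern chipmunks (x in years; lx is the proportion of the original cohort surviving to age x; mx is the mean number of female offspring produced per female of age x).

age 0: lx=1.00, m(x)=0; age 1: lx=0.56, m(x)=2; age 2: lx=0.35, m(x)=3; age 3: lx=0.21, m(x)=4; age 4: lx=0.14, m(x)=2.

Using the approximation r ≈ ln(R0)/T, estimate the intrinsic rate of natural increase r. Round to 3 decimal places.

0.571

R0 = Σ lx·mx = 0 + 1.12 + 1.05 + 0.84 + 0.28 = 3.29
Σ x·lx·mx = 6.86; T = 6.86/3.29 = 2.08511…
r ≈ ln(R0)/T = ln(3.29)/2.08511… = 0.57114… → 0.571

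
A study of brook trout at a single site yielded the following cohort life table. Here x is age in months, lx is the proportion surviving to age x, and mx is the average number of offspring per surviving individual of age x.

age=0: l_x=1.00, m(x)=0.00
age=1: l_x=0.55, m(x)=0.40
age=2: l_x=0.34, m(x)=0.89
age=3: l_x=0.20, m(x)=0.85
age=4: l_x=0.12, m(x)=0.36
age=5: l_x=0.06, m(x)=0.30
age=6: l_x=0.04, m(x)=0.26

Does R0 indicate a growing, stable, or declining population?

R0 = Σ lx·mx = 0 + 0.22 + 0.3026 + 0.17 + 0.0432 + 0.018 + 0.0104 = 0.7642
R0 < 1, so the population is declining.

declining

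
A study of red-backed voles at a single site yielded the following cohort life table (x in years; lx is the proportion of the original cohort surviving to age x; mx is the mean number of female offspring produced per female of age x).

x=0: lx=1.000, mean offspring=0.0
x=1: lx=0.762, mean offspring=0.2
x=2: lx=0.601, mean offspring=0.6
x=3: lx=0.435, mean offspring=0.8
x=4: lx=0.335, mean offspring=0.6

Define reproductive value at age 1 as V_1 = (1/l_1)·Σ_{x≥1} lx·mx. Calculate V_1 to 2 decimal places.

1.39

lx·mx for x ≥ 1: 0.1524, 0.3606, 0.348, 0.201 → sum = 1.062
V_1 = 1.062 / l_1 = 1.062 / 0.762 = 1.393701… → 1.39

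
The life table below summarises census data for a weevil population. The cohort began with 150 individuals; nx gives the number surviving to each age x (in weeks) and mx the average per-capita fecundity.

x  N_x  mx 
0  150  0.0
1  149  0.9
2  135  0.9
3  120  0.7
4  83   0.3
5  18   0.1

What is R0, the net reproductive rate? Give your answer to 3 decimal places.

lx = nx/n0 = nx/150: 1, 0.99333…, 0.9, 0.8, 0.55333…, 0.12
lx·mx by age: 0, 0.894…, 0.81, 0.56, 0.166…, 0.012
R0 = Σ lx·mx = 2.442… → 2.442

2.442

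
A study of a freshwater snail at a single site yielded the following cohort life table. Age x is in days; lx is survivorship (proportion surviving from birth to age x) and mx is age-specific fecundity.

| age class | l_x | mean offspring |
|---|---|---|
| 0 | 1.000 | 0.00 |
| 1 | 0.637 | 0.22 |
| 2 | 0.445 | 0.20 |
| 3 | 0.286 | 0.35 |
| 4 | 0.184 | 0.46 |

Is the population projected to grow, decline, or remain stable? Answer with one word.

R0 = Σ lx·mx = 0 + 0.14014 + 0.089 + 0.1001 + 0.08464 = 0.41388
R0 < 1, so the population is declining.

declining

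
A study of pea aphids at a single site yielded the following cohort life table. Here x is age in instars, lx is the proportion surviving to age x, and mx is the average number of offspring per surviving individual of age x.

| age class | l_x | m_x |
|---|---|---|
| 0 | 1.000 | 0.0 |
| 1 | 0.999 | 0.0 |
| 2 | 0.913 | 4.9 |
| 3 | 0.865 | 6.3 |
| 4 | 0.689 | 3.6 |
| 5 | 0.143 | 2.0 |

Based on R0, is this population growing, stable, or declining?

R0 = Σ lx·mx = 0 + 0 + 4.4737 + 5.4495 + 2.4804 + 0.286 = 12.6896
R0 > 1, so the population is growing.

growing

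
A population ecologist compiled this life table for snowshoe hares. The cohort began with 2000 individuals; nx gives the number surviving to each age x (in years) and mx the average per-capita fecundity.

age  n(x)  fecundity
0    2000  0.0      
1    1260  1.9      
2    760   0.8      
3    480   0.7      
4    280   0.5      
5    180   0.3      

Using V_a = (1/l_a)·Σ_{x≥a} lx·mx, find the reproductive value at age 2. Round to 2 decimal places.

lx = nx/n0 = nx/2000: 1, 0.63, 0.38, 0.24, 0.14, 0.09
lx·mx for x ≥ 2: 0.304, 0.168, 0.07, 0.027 → sum = 0.569
V_2 = 0.569 / l_2 = 0.569 / 0.38 = 1.497368… → 1.50

1.50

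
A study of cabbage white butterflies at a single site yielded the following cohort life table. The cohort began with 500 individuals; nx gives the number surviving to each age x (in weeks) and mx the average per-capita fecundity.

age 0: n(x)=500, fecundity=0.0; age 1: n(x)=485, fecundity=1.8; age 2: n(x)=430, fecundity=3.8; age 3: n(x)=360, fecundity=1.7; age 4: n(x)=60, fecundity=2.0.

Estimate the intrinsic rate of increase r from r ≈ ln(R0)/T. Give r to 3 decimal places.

0.937

lx = nx/n0 = nx/500: 1, 0.97, 0.86, 0.72, 0.12
R0 = Σ lx·mx = 0 + 1.746 + 3.268 + 1.224 + 0.24 = 6.478
Σ x·lx·mx = 12.914; T = 12.914/6.478 = 1.99352…
r ≈ ln(R0)/T = ln(6.478)/1.99352… = 0.93724… → 0.937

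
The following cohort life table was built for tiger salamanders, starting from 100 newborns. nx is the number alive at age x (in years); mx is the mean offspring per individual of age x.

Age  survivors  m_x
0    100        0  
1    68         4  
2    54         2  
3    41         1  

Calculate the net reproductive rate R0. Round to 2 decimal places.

4.21

lx = nx/n0 = nx/100: 1, 0.68, 0.54, 0.41
lx·mx by age: 0, 2.72, 1.08, 0.41
R0 = Σ lx·mx = 4.21 → 4.21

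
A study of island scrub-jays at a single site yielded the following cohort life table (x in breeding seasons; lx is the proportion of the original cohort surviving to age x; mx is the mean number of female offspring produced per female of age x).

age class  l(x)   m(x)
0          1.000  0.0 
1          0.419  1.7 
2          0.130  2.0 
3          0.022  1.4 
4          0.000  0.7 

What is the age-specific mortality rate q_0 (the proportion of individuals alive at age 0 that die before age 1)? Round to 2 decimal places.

0.58

q_0 = (l_0 − l_1) / l_0 = (1 − 0.419) / 1
     = 0.581 / 1 = 0.581 → 0.58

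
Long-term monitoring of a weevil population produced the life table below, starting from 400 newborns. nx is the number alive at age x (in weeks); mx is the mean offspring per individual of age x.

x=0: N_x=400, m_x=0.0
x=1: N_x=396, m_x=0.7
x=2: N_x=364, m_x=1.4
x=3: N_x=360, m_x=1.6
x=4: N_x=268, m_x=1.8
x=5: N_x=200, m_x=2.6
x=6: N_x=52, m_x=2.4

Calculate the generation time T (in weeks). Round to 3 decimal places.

3.334

lx = nx/n0 = nx/400: 1, 0.99, 0.91, 0.9, 0.67, 0.5, 0.13
lx·mx: 0, 0.693, 1.274, 1.44, 1.206, 1.3, 0.312 → R0 = 6.225
x·lx·mx: 0, 0.693, 2.548, 4.32, 4.824, 6.5, 1.872 → Σ = 20.757
T = 20.757 / 6.225 = 3.334458… → 3.334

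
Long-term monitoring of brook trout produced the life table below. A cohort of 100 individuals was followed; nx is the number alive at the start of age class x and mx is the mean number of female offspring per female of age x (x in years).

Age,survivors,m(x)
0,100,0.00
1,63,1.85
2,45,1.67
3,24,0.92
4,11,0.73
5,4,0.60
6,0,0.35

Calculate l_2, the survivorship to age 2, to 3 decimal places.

l_2 = n_2/n_0 = 45/100 = 0.45 → 0.450

0.450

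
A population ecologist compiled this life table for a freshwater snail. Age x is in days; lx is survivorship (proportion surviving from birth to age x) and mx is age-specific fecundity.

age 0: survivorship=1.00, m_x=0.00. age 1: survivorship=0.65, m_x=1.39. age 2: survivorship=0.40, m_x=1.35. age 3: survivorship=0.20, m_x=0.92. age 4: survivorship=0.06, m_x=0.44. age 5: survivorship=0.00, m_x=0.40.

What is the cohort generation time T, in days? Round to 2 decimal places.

lx·mx: 0, 0.9035, 0.54, 0.184, 0.0264, 0 → R0 = 1.6539
x·lx·mx: 0, 0.9035, 1.08, 0.552, 0.1056, 0 → Σ = 2.6411
T = 2.6411 / 1.6539 = 1.596892… → 1.60

1.60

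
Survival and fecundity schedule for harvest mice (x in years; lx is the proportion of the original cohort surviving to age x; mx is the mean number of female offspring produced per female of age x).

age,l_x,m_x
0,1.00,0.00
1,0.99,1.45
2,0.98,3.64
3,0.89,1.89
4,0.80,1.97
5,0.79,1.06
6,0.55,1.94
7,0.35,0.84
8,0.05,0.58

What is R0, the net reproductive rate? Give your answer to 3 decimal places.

lx·mx by age: 0, 1.4355, 3.5672, 1.6821, 1.576, 0.8374, 1.067, 0.294, 0.029
R0 = Σ lx·mx = 10.4882 → 10.488

10.488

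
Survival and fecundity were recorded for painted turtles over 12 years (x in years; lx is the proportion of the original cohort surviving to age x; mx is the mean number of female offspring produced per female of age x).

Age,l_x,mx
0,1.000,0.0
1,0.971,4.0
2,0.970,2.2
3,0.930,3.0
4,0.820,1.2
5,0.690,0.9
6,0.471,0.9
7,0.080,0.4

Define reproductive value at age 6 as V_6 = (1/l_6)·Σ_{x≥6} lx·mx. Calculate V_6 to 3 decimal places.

lx·mx for x ≥ 6: 0.4239, 0.032 → sum = 0.4559
V_6 = 0.4559 / l_6 = 0.4559 / 0.471 = 0.967941… → 0.968

0.968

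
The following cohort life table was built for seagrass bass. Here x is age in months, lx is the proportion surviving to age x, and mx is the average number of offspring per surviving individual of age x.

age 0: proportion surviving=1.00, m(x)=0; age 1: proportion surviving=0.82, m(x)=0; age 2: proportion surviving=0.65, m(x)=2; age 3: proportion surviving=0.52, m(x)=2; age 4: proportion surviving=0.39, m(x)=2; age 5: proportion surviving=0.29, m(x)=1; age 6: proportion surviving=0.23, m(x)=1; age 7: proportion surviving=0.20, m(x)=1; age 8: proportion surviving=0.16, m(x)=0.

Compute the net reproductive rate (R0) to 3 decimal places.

lx·mx by age: 0, 0, 1.3, 1.04, 0.78, 0.29, 0.23, 0.2, 0
R0 = Σ lx·mx = 3.84 → 3.840

3.840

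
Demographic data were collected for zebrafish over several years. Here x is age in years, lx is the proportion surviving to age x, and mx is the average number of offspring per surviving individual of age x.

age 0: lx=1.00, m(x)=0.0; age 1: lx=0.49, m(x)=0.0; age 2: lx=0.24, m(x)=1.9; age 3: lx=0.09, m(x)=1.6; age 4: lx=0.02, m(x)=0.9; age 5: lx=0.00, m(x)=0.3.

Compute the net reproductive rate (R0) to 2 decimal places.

0.62

lx·mx by age: 0, 0, 0.456, 0.144, 0.018, 0
R0 = Σ lx·mx = 0.618 → 0.62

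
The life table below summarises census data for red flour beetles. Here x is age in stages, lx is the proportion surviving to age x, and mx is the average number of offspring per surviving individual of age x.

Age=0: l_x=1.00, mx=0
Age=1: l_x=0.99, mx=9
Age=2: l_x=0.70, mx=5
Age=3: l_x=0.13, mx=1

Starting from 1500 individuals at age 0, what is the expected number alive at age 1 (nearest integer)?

1485

Expected survivors = N0 · l_1 = 1500 × 0.99 = 1485 → 1485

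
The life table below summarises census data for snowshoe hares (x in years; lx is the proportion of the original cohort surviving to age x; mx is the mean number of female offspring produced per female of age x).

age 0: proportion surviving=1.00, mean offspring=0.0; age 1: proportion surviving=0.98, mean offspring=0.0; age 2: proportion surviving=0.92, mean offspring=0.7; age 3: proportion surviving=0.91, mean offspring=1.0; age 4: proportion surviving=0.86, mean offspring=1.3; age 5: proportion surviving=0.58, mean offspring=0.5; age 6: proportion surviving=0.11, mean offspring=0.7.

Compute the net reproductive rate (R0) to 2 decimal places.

lx·mx by age: 0, 0, 0.644, 0.91, 1.118, 0.29, 0.077
R0 = Σ lx·mx = 3.039 → 3.04

3.04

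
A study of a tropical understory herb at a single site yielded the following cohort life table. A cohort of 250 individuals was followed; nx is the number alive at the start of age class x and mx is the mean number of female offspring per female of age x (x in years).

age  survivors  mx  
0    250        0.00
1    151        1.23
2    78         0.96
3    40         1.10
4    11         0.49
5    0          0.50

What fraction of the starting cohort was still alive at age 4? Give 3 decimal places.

0.044

l_4 = n_4/n_0 = 11/250 = 0.044 → 0.044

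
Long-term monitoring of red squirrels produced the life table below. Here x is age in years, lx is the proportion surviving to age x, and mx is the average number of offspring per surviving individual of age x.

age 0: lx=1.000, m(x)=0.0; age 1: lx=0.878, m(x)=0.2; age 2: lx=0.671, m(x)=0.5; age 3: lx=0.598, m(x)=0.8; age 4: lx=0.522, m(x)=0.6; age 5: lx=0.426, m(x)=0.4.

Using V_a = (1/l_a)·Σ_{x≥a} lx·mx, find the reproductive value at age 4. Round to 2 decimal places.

0.93

lx·mx for x ≥ 4: 0.3132, 0.1704 → sum = 0.4836
V_4 = 0.4836 / l_4 = 0.4836 / 0.522 = 0.926437… → 0.93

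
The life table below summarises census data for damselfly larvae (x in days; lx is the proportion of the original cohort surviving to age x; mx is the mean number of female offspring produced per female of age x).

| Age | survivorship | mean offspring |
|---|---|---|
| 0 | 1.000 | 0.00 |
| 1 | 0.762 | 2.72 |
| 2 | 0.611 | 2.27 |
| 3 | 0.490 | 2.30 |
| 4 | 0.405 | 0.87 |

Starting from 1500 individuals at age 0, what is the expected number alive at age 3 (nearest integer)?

735

Expected survivors = N0 · l_3 = 1500 × 0.490 = 735 → 735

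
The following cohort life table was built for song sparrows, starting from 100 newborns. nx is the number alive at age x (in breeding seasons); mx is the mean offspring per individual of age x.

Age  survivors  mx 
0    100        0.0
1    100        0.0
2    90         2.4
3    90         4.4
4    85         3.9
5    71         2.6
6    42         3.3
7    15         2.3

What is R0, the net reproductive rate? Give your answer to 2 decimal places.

lx = nx/n0 = nx/100: 1, 1, 0.9, 0.9, 0.85, 0.71, 0.42, 0.15
lx·mx by age: 0, 0, 2.16, 3.96, 3.315, 1.846, 1.386, 0.345
R0 = Σ lx·mx = 13.012 → 13.01

13.01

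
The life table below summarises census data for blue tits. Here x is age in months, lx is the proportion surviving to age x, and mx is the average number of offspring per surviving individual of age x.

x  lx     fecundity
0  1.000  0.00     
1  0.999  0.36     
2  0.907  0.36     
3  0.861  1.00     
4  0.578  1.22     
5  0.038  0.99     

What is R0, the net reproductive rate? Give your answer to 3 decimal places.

lx·mx by age: 0, 0.35964, 0.32652, 0.861, 0.70516, 0.03762
R0 = Σ lx·mx = 2.28994 → 2.290

2.290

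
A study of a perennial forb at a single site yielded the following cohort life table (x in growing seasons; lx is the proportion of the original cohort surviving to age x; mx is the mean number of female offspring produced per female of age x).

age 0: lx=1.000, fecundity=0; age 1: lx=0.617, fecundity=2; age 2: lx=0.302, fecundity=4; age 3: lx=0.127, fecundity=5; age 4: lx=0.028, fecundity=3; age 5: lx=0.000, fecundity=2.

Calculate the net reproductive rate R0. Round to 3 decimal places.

lx·mx by age: 0, 1.234, 1.208, 0.635, 0.084, 0
R0 = Σ lx·mx = 3.161 → 3.161

3.161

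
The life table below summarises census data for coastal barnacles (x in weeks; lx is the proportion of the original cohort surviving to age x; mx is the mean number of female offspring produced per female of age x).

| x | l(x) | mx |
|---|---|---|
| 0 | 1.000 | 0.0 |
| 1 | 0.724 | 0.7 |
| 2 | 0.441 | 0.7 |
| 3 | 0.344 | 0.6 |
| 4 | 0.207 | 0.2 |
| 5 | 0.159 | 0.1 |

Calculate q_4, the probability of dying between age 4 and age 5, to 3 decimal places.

0.232

q_4 = (l_4 − l_5) / l_4 = (0.207 − 0.159) / 0.207
     = 0.048 / 0.207 = 0.231884… → 0.232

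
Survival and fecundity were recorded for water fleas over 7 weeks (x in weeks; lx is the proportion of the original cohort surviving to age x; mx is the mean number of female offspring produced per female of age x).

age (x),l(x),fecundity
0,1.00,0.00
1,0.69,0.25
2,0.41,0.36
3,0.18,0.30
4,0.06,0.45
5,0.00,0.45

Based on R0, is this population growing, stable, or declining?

declining

R0 = Σ lx·mx = 0 + 0.1725 + 0.1476 + 0.054 + 0.027 + 0 = 0.4011
R0 < 1, so the population is declining.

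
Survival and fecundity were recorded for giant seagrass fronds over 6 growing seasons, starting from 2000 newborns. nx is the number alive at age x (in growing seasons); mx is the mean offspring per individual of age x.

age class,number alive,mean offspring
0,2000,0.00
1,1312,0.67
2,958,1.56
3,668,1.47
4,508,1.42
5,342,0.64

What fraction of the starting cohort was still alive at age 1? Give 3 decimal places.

0.656

l_1 = n_1/n_0 = 1312/2000 = 0.656 → 0.656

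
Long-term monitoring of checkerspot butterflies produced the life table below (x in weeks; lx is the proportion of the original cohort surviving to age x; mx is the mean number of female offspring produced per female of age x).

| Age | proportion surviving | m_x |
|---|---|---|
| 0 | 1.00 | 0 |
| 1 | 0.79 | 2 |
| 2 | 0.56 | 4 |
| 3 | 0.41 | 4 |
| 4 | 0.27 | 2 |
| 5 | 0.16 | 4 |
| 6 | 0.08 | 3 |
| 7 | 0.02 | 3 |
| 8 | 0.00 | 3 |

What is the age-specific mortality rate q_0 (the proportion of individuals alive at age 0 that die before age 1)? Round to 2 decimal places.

q_0 = (l_0 − l_1) / l_0 = (1 − 0.79) / 1
     = 0.21 / 1 = 0.21 → 0.21

0.21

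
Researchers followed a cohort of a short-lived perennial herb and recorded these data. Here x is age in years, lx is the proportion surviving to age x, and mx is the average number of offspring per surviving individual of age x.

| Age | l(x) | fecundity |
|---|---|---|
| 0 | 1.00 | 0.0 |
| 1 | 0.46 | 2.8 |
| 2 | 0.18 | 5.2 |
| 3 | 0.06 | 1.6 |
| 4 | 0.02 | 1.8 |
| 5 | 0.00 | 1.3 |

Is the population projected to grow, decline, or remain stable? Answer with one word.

growing

R0 = Σ lx·mx = 0 + 1.288 + 0.936 + 0.096 + 0.036 + 0 = 2.356
R0 > 1, so the population is growing.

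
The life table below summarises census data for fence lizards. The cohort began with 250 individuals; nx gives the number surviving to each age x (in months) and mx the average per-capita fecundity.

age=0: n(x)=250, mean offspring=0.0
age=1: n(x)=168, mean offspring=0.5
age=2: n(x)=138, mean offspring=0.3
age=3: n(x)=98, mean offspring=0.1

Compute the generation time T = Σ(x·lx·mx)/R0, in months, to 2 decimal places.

lx = nx/n0 = nx/250: 1, 0.672, 0.552, 0.392
lx·mx: 0, 0.336, 0.1656, 0.0392 → R0 = 0.5408
x·lx·mx: 0, 0.336, 0.3312, 0.1176 → Σ = 0.7848
T = 0.7848 / 0.5408 = 1.451183… → 1.45

1.45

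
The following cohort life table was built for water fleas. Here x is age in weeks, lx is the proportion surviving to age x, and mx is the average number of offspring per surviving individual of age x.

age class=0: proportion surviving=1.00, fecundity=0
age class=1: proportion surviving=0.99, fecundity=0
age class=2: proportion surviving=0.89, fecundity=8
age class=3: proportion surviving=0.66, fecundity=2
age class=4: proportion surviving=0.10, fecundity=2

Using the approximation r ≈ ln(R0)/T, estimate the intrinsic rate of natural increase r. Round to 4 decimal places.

R0 = Σ lx·mx = 0 + 0 + 7.12 + 1.32 + 0.2 = 8.64
Σ x·lx·mx = 19; T = 19/8.64 = 2.19907…
r ≈ ln(R0)/T = ln(8.64)/2.19907… = 0.980596… → 0.9806

0.9806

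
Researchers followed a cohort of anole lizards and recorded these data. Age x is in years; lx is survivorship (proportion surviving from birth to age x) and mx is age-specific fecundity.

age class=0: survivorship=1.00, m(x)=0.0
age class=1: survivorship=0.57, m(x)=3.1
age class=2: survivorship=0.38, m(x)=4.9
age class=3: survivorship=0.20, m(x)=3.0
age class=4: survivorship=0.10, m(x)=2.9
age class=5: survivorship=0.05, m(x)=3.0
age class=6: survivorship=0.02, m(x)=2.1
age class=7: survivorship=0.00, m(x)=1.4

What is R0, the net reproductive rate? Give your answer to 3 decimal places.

4.711

lx·mx by age: 0, 1.767, 1.862, 0.6, 0.29, 0.15, 0.042, 0
R0 = Σ lx·mx = 4.711 → 4.711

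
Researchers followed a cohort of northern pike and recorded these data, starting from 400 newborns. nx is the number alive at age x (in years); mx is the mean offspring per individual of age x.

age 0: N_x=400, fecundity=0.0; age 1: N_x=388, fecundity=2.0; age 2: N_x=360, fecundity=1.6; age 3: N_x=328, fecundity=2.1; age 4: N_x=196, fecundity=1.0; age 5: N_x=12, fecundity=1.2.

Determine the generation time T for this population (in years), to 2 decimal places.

2.15

lx = nx/n0 = nx/400: 1, 0.97, 0.9, 0.82, 0.49, 0.03
lx·mx: 0, 1.94, 1.44, 1.722, 0.49, 0.036 → R0 = 5.628
x·lx·mx: 0, 1.94, 2.88, 5.166, 1.96, 0.18 → Σ = 12.126
T = 12.126 / 5.628 = 2.154584… → 2.15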